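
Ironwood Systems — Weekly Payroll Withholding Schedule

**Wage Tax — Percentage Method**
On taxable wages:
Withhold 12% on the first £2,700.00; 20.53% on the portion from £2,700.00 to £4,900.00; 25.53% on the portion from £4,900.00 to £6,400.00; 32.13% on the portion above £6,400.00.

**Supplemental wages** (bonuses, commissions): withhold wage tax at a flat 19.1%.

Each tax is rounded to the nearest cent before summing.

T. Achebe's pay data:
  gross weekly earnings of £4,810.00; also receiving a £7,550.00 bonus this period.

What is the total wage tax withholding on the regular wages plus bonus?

£2,199.23

Wage Tax: taxable = £4,810.00
  £324.00 + 20.53% × (£4,810.00 − £2,700.00) = £324.00 + 20.53% × £2,110.00 = £757.18
Supplemental (19.1% flat on bonus): 19.1% × £7,550.00 = £1,442.05
Total wage tax: £757.18 + £1,442.05 = £2,199.23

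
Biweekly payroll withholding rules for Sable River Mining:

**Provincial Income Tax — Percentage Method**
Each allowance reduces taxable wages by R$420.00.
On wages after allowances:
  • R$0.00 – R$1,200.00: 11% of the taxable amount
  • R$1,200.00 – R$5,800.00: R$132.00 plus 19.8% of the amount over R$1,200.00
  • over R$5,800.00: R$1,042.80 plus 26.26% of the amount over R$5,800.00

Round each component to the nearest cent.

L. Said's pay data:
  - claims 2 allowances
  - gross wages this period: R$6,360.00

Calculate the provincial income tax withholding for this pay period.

Provincial Income Tax: taxable = R$6,360.00 − 2×R$420.00 = R$5,520.00
  R$132.00 + 19.8% × (R$5,520.00 − R$1,200.00) = R$132.00 + 19.8% × R$4,320.00 = R$987.36

R$987.36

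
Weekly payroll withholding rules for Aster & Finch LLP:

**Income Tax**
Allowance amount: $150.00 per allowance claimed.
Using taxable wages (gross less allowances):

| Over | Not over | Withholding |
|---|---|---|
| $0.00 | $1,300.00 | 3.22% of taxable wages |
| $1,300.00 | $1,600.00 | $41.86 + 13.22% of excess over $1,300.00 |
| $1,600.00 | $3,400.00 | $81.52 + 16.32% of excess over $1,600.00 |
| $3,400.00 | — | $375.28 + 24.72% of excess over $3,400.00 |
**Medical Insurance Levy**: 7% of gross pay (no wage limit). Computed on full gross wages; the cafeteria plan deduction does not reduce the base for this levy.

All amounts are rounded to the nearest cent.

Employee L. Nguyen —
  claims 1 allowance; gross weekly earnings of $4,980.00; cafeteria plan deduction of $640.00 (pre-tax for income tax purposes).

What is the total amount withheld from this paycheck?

Income Tax: taxable = $4,980.00 − $640.00 − 1×$150.00 = $4,190.00
  $375.28 + 24.72% × ($4,190.00 − $3,400.00) = $375.28 + 24.72% × $790.00 = $570.57
Medical Insurance Levy: 7% × $4,980.00 = $348.60
Total: $570.57 + $348.60 = $919.17

$919.17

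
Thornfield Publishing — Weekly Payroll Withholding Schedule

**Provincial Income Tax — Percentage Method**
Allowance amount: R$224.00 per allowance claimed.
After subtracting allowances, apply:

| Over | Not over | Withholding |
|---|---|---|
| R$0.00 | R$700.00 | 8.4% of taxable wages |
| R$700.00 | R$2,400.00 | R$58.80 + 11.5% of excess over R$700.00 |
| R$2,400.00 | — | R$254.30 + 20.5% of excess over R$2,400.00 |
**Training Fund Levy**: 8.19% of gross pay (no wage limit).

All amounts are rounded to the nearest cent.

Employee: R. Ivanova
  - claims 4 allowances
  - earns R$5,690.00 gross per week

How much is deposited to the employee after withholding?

R$4,478.92

Provincial Income Tax: taxable = R$5,690.00 − 4×R$224.00 = R$4,794.00
  R$254.30 + 20.5% × (R$4,794.00 − R$2,400.00) = R$254.30 + 20.5% × R$2,394.00 = R$745.07
Training Fund Levy: 8.19% × R$5,690.00 = R$466.01
Total withheld: R$745.07 + R$466.01 = R$1,211.08
Net pay: R$5,690.00 − R$1,211.08 = R$4,478.92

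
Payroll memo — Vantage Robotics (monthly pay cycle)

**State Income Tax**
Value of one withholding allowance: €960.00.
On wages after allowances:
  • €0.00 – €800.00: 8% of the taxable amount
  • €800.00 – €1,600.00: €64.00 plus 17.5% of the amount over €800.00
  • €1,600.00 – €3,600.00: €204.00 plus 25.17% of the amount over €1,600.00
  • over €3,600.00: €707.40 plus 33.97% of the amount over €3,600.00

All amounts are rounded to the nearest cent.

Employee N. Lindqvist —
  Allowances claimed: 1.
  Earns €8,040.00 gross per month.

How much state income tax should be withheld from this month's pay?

State Income Tax: taxable = €8,040.00 − 1×€960.00 = €7,080.00
  €707.40 + 33.97% × (€7,080.00 − €3,600.00) = €707.40 + 33.97% × €3,480.00 = €1,889.56

€1,889.56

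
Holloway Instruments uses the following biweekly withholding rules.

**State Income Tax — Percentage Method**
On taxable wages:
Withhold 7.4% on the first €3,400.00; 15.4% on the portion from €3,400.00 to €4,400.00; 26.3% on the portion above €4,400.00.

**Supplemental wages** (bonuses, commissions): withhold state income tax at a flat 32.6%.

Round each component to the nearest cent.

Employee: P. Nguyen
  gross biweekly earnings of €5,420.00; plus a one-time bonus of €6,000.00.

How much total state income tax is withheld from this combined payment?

€2,629.86

State Income Tax: taxable = €5,420.00
  €405.60 + 26.3% × (€5,420.00 − €4,400.00) = €405.60 + 26.3% × €1,020.00 = €673.86
Supplemental (32.6% flat on bonus): 32.6% × €6,000.00 = €1,956.00
Total state income tax: €673.86 + €1,956.00 = €2,629.86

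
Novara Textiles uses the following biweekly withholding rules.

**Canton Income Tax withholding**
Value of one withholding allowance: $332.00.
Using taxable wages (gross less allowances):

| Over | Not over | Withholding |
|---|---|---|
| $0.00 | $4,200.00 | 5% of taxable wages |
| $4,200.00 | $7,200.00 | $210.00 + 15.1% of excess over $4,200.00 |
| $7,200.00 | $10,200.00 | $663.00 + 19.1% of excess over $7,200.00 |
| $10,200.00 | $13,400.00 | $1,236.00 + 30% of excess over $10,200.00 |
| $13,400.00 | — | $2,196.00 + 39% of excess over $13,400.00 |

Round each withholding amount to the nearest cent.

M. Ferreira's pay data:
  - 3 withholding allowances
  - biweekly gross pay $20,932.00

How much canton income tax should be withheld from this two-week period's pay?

Canton Income Tax: taxable = $20,932.00 − 3×$332.00 = $19,936.00
  $2,196.00 + 39% × ($19,936.00 − $13,400.00) = $2,196.00 + 39% × $6,536.00 = $4,745.04

$4,745.04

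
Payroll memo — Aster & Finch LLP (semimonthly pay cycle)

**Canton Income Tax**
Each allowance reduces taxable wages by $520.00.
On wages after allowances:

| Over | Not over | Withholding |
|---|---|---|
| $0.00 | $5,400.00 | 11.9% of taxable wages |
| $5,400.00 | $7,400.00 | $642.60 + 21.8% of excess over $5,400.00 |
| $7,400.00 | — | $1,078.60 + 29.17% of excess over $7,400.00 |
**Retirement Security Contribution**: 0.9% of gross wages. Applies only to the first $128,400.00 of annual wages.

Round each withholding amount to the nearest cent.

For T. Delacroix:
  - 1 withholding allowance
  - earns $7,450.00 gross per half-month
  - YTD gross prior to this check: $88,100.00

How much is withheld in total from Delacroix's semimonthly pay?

Canton Income Tax: taxable = $7,450.00 − 1×$520.00 = $6,930.00
  $642.60 + 21.8% × ($6,930.00 − $5,400.00) = $642.60 + 21.8% × $1,530.00 = $976.14
Retirement Security Contribution: 0.9% × $7,450.00 = $67.05
Total: $976.14 + $67.05 = $1,043.19

$1,043.19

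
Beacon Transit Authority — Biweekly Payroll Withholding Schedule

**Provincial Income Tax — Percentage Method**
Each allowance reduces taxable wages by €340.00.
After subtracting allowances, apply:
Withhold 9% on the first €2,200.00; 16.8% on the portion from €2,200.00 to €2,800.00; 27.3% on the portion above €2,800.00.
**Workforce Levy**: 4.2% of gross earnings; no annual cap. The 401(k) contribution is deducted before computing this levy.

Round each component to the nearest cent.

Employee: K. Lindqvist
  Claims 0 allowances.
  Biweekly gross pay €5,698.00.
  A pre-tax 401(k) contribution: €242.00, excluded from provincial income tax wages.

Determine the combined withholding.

Provincial Income Tax: taxable = €5,698.00 − €242.00 = €5,456.00
  €298.80 + 27.3% × (€5,456.00 − €2,800.00) = €298.80 + 27.3% × €2,656.00 = €1,023.89
Workforce Levy: 4.2% × €5,456.00 = €229.15
Total: €1,023.89 + €229.15 = €1,253.04

€1,253.04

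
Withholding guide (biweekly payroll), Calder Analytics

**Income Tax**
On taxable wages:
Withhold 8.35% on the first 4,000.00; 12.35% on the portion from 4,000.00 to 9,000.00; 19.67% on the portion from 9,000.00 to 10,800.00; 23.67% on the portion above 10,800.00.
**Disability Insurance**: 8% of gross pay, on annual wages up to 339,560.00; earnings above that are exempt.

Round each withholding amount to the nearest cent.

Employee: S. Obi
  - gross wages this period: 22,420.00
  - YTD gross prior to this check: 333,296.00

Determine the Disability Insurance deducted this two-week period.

Disability Insurance: cap 339,560.00 − YTD 333,296.00 = 6,264.00 subject; 8% × 6,264.00 = 501.12

501.12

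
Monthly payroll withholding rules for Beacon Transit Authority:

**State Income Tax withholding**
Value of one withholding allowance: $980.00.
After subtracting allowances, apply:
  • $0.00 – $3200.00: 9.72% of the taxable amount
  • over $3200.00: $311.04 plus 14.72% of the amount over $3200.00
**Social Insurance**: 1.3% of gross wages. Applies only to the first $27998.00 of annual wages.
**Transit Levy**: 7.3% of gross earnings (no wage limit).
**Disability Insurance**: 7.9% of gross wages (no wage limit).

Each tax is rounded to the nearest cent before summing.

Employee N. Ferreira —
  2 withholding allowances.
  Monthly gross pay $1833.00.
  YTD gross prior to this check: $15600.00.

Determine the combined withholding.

$302.45

State Income Tax: taxable = $1833.00 − 2×$980.00 = $-127.00
  Taxable ≤ 0 → $0.00
Social Insurance: 1.3% × $1833.00 = $23.83
Transit Levy: 7.3% × $1833.00 = $133.81
Disability Insurance: 7.9% × $1833.00 = $144.81
Total: $0.00 + $23.83 + $133.81 + $144.81 = $302.45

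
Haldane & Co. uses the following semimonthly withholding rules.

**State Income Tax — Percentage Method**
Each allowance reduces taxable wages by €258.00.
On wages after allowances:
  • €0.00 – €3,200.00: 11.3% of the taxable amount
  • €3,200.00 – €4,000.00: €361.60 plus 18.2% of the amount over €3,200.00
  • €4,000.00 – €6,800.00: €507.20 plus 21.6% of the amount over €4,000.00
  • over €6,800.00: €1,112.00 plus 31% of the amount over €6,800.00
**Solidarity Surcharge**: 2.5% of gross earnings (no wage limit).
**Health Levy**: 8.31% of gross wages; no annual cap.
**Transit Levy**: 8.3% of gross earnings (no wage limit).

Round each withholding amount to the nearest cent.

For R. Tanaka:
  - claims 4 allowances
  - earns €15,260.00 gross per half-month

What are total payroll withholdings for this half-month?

State Income Tax: taxable = €15,260.00 − 4×€258.00 = €14,228.00
  €1,112.00 + 31% × (€14,228.00 − €6,800.00) = €1,112.00 + 31% × €7,428.00 = €3,414.68
Solidarity Surcharge: 2.5% × €15,260.00 = €381.50
Health Levy: 8.31% × €15,260.00 = €1,268.11
Transit Levy: 8.3% × €15,260.00 = €1,266.58
Total: €3,414.68 + €381.50 + €1,268.11 + €1,266.58 = €6,330.87

€6,330.87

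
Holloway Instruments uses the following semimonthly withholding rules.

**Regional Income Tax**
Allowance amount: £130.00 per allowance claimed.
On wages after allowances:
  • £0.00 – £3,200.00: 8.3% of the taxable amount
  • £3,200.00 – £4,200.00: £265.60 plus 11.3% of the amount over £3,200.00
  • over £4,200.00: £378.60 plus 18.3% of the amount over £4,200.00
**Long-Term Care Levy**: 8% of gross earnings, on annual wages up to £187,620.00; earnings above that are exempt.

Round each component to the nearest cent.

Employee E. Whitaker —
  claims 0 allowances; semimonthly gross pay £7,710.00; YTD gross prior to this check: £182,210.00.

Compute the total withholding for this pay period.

£1,453.73

Regional Income Tax: taxable = £7,710.00
  £378.60 + 18.3% × (£7,710.00 − £4,200.00) = £378.60 + 18.3% × £3,510.00 = £1,020.93
Long-Term Care Levy: cap £187,620.00 − YTD £182,210.00 = £5,410.00 subject; 8% × £5,410.00 = £432.80
Total: £1,020.93 + £432.80 = £1,453.73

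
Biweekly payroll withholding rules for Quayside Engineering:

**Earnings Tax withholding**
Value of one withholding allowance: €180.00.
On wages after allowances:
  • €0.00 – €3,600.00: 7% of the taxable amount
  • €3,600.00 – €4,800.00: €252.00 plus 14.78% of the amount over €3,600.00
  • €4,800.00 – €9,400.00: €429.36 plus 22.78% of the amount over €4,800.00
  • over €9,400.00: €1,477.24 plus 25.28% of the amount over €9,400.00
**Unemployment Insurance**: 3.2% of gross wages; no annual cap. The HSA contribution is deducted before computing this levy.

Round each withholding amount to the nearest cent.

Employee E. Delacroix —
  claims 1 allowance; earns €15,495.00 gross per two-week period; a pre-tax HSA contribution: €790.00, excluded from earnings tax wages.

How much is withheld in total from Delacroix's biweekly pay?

Earnings Tax: taxable = €15,495.00 − €790.00 − 1×€180.00 = €14,525.00
  €1,477.24 + 25.28% × (€14,525.00 − €9,400.00) = €1,477.24 + 25.28% × €5,125.00 = €2,772.84
Unemployment Insurance: 3.2% × €14,705.00 = €470.56
Total: €2,772.84 + €470.56 = €3,243.40

€3,243.40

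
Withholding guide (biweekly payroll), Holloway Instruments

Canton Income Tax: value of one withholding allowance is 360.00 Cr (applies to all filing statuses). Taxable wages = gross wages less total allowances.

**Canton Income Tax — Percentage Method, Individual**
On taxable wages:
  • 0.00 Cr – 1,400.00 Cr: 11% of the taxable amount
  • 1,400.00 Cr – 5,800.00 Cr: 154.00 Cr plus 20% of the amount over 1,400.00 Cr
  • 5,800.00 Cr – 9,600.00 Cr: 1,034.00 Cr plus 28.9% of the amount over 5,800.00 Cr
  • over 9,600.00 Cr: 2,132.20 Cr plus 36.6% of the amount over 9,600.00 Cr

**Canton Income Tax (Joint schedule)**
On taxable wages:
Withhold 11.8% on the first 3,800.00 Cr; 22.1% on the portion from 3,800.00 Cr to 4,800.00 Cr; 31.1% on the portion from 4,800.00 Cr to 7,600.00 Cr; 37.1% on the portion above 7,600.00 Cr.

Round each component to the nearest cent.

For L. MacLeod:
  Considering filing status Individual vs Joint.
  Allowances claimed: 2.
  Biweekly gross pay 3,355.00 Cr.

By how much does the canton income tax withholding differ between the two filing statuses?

90.07 Cr

Canton Income Tax (Individual): taxable = 3,355.00 Cr − 2×360.00 Cr = 2,635.00 Cr
  154.00 Cr + 20% × (2,635.00 Cr − 1,400.00 Cr) = 154.00 Cr + 20% × 1,235.00 Cr = 401.00 Cr
Canton Income Tax (Joint): taxable = 3,355.00 Cr − 2×360.00 Cr = 2,635.00 Cr
  11.8% × 2,635.00 Cr = 310.93 Cr
Difference: |401.00 Cr − 310.93 Cr| = 90.07 Cr (higher under Individual)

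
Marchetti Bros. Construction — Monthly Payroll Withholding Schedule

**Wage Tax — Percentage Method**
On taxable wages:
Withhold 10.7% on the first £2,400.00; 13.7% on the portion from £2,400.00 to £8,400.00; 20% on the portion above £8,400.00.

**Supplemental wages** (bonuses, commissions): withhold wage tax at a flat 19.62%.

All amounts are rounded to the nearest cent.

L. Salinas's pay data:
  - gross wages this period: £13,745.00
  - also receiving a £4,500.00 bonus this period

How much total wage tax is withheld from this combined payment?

£3,030.70

Wage Tax: taxable = £13,745.00
  £1,078.80 + 20% × (£13,745.00 − £8,400.00) = £1,078.80 + 20% × £5,345.00 = £2,147.80
Supplemental (19.62% flat on bonus): 19.62% × £4,500.00 = £882.90
Total wage tax: £2,147.80 + £882.90 = £3,030.70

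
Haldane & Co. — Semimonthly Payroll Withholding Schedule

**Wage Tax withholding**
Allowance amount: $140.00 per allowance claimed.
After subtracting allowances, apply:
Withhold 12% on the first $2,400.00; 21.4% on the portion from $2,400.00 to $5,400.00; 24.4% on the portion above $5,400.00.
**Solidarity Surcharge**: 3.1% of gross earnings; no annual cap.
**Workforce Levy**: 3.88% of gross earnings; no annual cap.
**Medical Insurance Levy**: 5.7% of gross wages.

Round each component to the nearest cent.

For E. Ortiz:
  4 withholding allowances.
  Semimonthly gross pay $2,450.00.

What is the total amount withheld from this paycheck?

$537.46

Wage Tax: taxable = $2,450.00 − 4×$140.00 = $1,890.00
  12% × $1,890.00 = $226.80
Solidarity Surcharge: 3.1% × $2,450.00 = $75.95
Workforce Levy: 3.88% × $2,450.00 = $95.06
Medical Insurance Levy: 5.7% × $2,450.00 = $139.65
Total: $226.80 + $75.95 + $95.06 + $139.65 = $537.46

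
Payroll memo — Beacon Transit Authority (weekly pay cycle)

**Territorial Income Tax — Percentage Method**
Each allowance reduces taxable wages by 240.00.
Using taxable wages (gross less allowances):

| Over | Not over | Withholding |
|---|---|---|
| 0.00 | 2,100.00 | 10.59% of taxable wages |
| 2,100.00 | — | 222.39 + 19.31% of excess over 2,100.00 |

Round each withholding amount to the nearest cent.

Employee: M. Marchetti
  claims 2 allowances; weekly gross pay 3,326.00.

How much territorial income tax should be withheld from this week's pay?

Territorial Income Tax: taxable = 3,326.00 − 2×240.00 = 2,846.00
  222.39 + 19.31% × (2,846.00 − 2,100.00) = 222.39 + 19.31% × 746.00 = 366.44

366.44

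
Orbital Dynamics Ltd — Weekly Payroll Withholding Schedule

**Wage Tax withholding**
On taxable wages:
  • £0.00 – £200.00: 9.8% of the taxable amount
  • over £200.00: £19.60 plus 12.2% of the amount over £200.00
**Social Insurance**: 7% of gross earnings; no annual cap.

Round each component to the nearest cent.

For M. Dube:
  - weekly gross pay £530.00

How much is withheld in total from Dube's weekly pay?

Wage Tax: taxable = £530.00
  £19.60 + 12.2% × (£530.00 − £200.00) = £19.60 + 12.2% × £330.00 = £59.86
Social Insurance: 7% × £530.00 = £37.10
Total: £59.86 + £37.10 = £96.96

£96.96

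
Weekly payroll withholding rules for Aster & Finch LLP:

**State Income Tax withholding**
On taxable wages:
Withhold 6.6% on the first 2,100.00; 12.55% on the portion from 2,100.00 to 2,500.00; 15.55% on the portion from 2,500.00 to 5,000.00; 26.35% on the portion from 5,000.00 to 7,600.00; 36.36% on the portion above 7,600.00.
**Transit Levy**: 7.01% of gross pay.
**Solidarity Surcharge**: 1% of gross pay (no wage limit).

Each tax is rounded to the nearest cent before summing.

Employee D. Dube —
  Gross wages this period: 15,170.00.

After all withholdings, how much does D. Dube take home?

9,939.78

State Income Tax: taxable = 15,170.00
  1,262.65 + 36.36% × (15,170.00 − 7,600.00) = 1,262.65 + 36.36% × 7,570.00 = 4,015.10
Transit Levy: 7.01% × 15,170.00 = 1,063.42
Solidarity Surcharge: 1% × 15,170.00 = 151.70
Total withheld: 4,015.10 + 1,063.42 + 151.70 = 5,230.22
Net pay: 15,170.00 − 5,230.22 = 9,939.78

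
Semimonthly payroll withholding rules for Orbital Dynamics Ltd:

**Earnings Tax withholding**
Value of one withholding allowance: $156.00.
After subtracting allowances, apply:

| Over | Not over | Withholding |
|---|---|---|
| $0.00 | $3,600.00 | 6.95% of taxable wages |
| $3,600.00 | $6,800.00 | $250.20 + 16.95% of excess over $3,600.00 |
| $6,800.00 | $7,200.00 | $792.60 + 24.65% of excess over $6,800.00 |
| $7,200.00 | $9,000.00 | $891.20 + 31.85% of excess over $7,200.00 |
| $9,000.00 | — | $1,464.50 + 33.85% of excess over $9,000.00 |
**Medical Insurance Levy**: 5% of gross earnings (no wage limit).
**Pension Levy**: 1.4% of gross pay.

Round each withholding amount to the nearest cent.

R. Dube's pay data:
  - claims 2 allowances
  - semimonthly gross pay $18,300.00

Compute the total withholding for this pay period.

Earnings Tax: taxable = $18,300.00 − 2×$156.00 = $17,988.00
  $1,464.50 + 33.85% × ($17,988.00 − $9,000.00) = $1,464.50 + 33.85% × $8,988.00 = $4,506.94
Medical Insurance Levy: 5% × $18,300.00 = $915.00
Pension Levy: 1.4% × $18,300.00 = $256.20
Total: $4,506.94 + $915.00 + $256.20 = $5,678.14

$5,678.14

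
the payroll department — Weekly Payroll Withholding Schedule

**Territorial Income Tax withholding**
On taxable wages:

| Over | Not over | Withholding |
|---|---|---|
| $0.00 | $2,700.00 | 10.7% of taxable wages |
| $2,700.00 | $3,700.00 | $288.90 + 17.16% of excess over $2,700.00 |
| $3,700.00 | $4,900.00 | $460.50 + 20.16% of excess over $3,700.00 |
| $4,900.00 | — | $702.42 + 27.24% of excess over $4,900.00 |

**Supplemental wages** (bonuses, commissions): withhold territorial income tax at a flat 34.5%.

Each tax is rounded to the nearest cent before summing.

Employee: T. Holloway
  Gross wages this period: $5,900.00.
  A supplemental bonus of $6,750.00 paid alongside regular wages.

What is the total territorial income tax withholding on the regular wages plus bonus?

$3,303.57

Territorial Income Tax: taxable = $5,900.00
  $702.42 + 27.24% × ($5,900.00 − $4,900.00) = $702.42 + 27.24% × $1,000.00 = $974.82
Supplemental (34.5% flat on bonus): 34.5% × $6,750.00 = $2,328.75
Total territorial income tax: $974.82 + $2,328.75 = $3,303.57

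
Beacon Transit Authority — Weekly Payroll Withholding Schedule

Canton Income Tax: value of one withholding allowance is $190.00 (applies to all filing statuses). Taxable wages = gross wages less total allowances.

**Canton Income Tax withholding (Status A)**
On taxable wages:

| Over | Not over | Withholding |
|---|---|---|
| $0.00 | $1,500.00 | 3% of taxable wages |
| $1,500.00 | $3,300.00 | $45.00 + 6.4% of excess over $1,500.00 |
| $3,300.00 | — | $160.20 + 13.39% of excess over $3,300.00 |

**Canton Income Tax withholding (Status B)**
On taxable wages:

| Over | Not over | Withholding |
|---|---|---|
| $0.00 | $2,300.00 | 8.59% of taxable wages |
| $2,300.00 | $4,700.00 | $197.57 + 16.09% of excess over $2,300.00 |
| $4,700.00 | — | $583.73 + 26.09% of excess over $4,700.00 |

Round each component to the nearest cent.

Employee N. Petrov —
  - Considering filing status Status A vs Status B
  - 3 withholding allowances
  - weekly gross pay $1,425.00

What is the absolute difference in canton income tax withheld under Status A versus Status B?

$47.79

Canton Income Tax (Status A): taxable = $1,425.00 − 3×$190.00 = $855.00
  3% × $855.00 = $25.65
Canton Income Tax (Status B): taxable = $1,425.00 − 3×$190.00 = $855.00
  8.59% × $855.00 = $73.44
Difference: |$25.65 − $73.44| = $47.79 (higher under Status B)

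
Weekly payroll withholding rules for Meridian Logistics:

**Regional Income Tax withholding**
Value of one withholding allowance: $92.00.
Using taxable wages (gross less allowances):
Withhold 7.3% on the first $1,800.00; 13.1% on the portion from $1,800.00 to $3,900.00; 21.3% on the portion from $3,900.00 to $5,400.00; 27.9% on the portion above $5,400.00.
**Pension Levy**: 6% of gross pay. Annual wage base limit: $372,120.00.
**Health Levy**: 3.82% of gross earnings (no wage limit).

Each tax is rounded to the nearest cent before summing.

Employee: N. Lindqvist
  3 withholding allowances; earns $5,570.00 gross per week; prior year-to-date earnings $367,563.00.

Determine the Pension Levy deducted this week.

Pension Levy: cap $372,120.00 − YTD $367,563.00 = $4,557.00 subject; 6% × $4,557.00 = $273.42

$273.42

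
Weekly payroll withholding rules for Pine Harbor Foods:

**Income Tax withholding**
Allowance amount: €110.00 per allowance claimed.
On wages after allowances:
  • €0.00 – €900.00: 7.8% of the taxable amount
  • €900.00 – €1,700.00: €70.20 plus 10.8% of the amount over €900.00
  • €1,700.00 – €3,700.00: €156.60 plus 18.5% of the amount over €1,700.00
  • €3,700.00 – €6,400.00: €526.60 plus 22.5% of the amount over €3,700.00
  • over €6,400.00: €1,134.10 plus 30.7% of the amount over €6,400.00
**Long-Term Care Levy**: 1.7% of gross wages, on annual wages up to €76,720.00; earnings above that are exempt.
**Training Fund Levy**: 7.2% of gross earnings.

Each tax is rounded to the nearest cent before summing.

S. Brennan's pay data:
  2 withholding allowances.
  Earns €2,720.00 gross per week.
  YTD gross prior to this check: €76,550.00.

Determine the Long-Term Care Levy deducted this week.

€2.89

Long-Term Care Levy: cap €76,720.00 − YTD €76,550.00 = €170.00 subject; 1.7% × €170.00 = €2.89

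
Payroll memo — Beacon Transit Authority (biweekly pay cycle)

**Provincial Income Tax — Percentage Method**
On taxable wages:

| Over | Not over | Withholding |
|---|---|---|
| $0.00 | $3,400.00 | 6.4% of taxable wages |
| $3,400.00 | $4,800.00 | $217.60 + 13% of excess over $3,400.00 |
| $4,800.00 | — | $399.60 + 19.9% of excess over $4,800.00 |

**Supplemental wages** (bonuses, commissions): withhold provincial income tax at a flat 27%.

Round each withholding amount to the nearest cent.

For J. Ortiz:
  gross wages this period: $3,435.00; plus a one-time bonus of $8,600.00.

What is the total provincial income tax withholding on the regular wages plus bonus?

$2,544.15

Provincial Income Tax: taxable = $3,435.00
  $217.60 + 13% × ($3,435.00 − $3,400.00) = $217.60 + 13% × $35.00 = $222.15
Supplemental (27% flat on bonus): 27% × $8,600.00 = $2,322.00
Total provincial income tax: $222.15 + $2,322.00 = $2,544.15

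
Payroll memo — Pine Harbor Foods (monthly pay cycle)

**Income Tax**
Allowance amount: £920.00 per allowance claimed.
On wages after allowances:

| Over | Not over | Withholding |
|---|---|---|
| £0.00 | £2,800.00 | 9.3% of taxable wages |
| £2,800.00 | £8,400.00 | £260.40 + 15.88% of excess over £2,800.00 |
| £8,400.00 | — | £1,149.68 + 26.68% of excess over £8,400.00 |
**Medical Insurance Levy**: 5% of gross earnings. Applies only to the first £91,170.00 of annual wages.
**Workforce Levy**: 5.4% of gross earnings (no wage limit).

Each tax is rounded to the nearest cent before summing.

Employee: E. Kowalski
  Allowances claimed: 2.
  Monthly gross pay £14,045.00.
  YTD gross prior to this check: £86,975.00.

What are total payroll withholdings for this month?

£3,133.03

Income Tax: taxable = £14,045.00 − 2×£920.00 = £12,205.00
  £1,149.68 + 26.68% × (£12,205.00 − £8,400.00) = £1,149.68 + 26.68% × £3,805.00 = £2,164.85
Medical Insurance Levy: cap £91,170.00 − YTD £86,975.00 = £4,195.00 subject; 5% × £4,195.00 = £209.75
Workforce Levy: 5.4% × £14,045.00 = £758.43
Total: £2,164.85 + £209.75 + £758.43 = £3,133.03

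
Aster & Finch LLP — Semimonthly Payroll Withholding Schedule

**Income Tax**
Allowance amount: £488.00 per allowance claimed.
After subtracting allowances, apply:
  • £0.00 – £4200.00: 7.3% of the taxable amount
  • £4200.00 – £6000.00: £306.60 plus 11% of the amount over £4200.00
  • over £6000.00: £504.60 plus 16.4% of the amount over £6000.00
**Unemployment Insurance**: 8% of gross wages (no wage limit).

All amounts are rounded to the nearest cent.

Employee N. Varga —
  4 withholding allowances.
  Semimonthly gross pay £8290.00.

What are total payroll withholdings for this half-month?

£1223.23

Income Tax: taxable = £8290.00 − 4×£488.00 = £6338.00
  £504.60 + 16.4% × (£6338.00 − £6000.00) = £504.60 + 16.4% × £338.00 = £560.03
Unemployment Insurance: 8% × £8290.00 = £663.20
Total: £560.03 + £663.20 = £1223.23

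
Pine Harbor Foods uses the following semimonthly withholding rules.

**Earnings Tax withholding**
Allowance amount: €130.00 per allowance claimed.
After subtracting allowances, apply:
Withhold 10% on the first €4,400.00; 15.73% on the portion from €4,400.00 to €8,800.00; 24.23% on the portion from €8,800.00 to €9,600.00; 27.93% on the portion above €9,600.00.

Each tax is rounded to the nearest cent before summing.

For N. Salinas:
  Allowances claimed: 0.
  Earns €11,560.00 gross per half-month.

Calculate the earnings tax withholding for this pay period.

Earnings Tax: taxable = €11,560.00
  €1,325.96 + 27.93% × (€11,560.00 − €9,600.00) = €1,325.96 + 27.93% × €1,960.00 = €1,873.39

€1,873.39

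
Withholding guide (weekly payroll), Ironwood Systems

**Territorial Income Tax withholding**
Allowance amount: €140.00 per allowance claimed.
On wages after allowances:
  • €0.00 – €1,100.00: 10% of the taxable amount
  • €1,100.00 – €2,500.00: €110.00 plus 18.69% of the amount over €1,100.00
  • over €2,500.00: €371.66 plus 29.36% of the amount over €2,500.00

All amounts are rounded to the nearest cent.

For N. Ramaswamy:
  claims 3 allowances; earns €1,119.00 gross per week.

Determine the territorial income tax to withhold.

€69.90

Territorial Income Tax: taxable = €1,119.00 − 3×€140.00 = €699.00
  10% × €699.00 = €69.90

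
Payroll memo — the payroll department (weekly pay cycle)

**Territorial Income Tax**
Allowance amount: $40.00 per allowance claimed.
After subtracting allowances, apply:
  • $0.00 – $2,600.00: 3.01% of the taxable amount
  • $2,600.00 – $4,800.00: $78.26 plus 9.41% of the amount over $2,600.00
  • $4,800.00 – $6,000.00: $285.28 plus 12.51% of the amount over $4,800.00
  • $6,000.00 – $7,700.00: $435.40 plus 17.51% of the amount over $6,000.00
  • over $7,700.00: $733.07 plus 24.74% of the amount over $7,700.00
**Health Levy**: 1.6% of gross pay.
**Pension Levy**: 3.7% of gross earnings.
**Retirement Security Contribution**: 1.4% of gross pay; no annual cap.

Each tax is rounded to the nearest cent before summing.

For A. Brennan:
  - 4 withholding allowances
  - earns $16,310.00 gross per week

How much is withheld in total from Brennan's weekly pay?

Territorial Income Tax: taxable = $16,310.00 − 4×$40.00 = $16,150.00
  $733.07 + 24.74% × ($16,150.00 − $7,700.00) = $733.07 + 24.74% × $8,450.00 = $2,823.60
Health Levy: 1.6% × $16,310.00 = $260.96
Pension Levy: 3.7% × $16,310.00 = $603.47
Retirement Security Contribution: 1.4% × $16,310.00 = $228.34
Total: $2,823.60 + $260.96 + $603.47 + $228.34 = $3,916.37

$3,916.37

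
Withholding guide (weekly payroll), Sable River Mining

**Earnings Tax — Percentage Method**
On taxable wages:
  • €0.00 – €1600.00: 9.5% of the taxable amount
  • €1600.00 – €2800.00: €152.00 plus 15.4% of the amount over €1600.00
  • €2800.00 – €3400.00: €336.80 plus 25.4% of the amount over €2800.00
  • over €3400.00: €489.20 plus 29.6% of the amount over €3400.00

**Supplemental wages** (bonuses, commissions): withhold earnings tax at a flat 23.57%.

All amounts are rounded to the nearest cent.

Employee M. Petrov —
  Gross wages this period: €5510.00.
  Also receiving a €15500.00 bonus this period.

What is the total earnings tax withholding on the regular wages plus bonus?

€4767.11

Earnings Tax: taxable = €5510.00
  €489.20 + 29.6% × (€5510.00 − €3400.00) = €489.20 + 29.6% × €2110.00 = €1113.76
Supplemental (23.57% flat on bonus): 23.57% × €15500.00 = €3653.35
Total earnings tax: €1113.76 + €3653.35 = €4767.11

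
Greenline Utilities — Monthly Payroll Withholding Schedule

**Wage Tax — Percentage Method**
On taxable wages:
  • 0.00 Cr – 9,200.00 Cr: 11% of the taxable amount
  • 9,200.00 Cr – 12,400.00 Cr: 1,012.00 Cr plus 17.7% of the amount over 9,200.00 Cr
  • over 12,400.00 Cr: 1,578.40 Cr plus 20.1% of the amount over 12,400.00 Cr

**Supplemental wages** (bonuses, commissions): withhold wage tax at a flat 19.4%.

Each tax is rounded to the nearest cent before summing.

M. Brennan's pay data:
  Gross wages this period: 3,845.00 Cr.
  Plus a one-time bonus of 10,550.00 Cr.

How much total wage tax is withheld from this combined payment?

2,469.65 Cr

Wage Tax: taxable = 3,845.00 Cr
  11% × 3,845.00 Cr = 422.95 Cr
Supplemental (19.4% flat on bonus): 19.4% × 10,550.00 Cr = 2,046.70 Cr
Total wage tax: 422.95 Cr + 2,046.70 Cr = 2,469.65 Cr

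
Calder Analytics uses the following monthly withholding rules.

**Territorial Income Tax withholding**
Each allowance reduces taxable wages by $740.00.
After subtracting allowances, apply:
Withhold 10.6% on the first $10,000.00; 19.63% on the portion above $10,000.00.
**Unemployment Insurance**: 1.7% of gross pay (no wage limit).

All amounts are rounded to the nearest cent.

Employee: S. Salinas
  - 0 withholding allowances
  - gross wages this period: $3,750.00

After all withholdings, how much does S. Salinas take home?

$3,288.75

Territorial Income Tax: taxable = $3,750.00
  10.6% × $3,750.00 = $397.50
Unemployment Insurance: 1.7% × $3,750.00 = $63.75
Total withheld: $397.50 + $63.75 = $461.25
Net pay: $3,750.00 − $461.25 = $3,288.75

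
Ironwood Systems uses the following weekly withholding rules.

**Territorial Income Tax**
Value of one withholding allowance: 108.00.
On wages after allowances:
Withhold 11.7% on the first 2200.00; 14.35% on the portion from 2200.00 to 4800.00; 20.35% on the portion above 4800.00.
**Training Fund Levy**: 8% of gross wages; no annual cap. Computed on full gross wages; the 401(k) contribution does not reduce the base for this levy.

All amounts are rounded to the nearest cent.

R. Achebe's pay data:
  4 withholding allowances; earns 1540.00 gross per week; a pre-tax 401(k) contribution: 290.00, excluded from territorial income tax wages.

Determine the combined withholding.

218.91

Territorial Income Tax: taxable = 1540.00 − 290.00 − 4×108.00 = 818.00
  11.7% × 818.00 = 95.71
Training Fund Levy: 8% × 1540.00 = 123.20
Total: 95.71 + 123.20 = 218.91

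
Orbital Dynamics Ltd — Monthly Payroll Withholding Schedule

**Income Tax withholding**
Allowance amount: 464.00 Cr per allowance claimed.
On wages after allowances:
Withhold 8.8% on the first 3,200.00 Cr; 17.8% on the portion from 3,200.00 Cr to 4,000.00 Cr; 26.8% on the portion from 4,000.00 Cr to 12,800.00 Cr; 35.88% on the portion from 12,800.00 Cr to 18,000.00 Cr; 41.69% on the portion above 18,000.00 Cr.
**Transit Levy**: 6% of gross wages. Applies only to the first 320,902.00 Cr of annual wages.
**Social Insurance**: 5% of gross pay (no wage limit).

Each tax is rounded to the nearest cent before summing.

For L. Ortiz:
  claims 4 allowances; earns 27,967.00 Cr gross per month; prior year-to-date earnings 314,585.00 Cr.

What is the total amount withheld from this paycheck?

9,807.01 Cr

Income Tax: taxable = 27,967.00 Cr − 4×464.00 Cr = 26,111.00 Cr
  4,648.16 Cr + 41.69% × (26,111.00 Cr − 18,000.00 Cr) = 4,648.16 Cr + 41.69% × 8,111.00 Cr = 8,029.64 Cr
Transit Levy: cap 320,902.00 Cr − YTD 314,585.00 Cr = 6,317.00 Cr subject; 6% × 6,317.00 Cr = 379.02 Cr
Social Insurance: 5% × 27,967.00 Cr = 1,398.35 Cr
Total: 8,029.64 Cr + 379.02 Cr + 1,398.35 Cr = 9,807.01 Cr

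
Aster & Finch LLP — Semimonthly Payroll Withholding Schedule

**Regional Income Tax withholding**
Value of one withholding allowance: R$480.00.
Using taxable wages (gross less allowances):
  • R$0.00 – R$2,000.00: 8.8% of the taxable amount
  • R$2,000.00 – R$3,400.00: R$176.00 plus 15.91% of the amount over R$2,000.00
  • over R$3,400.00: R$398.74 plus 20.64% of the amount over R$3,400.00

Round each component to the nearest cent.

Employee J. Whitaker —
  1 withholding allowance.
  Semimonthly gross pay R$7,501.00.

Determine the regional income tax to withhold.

R$1,146.11

Regional Income Tax: taxable = R$7,501.00 − 1×R$480.00 = R$7,021.00
  R$398.74 + 20.64% × (R$7,021.00 − R$3,400.00) = R$398.74 + 20.64% × R$3,621.00 = R$1,146.11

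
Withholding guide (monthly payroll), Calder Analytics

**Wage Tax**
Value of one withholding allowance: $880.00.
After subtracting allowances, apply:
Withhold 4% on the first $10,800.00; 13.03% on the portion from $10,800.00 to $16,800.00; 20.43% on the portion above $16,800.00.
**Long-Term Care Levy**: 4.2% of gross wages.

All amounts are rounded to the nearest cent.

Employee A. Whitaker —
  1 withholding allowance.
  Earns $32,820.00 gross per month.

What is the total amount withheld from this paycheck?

$5,685.34

Wage Tax: taxable = $32,820.00 − 1×$880.00 = $31,940.00
  $1,213.80 + 20.43% × ($31,940.00 − $16,800.00) = $1,213.80 + 20.43% × $15,140.00 = $4,306.90
Long-Term Care Levy: 4.2% × $32,820.00 = $1,378.44
Total: $4,306.90 + $1,378.44 = $5,685.34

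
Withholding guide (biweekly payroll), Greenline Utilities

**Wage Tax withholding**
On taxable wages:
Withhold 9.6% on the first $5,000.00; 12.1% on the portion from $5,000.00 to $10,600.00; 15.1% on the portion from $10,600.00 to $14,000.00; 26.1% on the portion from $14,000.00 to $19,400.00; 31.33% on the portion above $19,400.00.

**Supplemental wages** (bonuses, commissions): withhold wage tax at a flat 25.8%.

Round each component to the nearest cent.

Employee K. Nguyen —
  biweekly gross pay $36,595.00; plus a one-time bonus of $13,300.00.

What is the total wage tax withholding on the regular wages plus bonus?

Wage Tax: taxable = $36,595.00
  $3,080.40 + 31.33% × ($36,595.00 − $19,400.00) = $3,080.40 + 31.33% × $17,195.00 = $8,467.59
Supplemental (25.8% flat on bonus): 25.8% × $13,300.00 = $3,431.40
Total wage tax: $8,467.59 + $3,431.40 = $11,898.99

$11,898.99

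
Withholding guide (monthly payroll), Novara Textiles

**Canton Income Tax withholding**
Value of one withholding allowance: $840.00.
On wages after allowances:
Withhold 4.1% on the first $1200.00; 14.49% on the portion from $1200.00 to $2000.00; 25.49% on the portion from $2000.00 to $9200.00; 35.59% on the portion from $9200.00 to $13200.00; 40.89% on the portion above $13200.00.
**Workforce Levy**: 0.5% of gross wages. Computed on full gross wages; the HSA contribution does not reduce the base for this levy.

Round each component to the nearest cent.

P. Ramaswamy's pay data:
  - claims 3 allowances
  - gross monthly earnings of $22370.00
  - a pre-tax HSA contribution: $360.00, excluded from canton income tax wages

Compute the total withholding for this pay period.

$6107.83

Canton Income Tax: taxable = $22370.00 − $360.00 − 3×$840.00 = $19490.00
  $3424.00 + 40.89% × ($19490.00 − $13200.00) = $3424.00 + 40.89% × $6290.00 = $5995.98
Workforce Levy: 0.5% × $22370.00 = $111.85
Total: $5995.98 + $111.85 = $6107.83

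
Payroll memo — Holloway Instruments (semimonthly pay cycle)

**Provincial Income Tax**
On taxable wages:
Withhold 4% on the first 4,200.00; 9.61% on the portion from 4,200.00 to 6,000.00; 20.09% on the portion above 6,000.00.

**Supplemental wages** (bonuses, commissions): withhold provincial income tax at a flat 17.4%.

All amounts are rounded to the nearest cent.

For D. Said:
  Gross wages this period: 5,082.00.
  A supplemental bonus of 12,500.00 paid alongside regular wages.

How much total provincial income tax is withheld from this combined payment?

2,427.76

Provincial Income Tax: taxable = 5,082.00
  168.00 + 9.61% × (5,082.00 − 4,200.00) = 168.00 + 9.61% × 882.00 = 252.76
Supplemental (17.4% flat on bonus): 17.4% × 12,500.00 = 2,175.00
Total provincial income tax: 252.76 + 2,175.00 = 2,427.76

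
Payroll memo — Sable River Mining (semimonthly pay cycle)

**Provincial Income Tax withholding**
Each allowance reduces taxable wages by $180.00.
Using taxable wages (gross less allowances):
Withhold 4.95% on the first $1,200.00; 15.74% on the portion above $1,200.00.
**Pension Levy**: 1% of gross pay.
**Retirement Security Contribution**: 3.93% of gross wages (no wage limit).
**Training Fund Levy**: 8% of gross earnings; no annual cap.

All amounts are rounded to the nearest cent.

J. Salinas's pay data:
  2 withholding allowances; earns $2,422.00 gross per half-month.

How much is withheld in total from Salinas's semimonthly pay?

$508.24

Provincial Income Tax: taxable = $2,422.00 − 2×$180.00 = $2,062.00
  $59.40 + 15.74% × ($2,062.00 − $1,200.00) = $59.40 + 15.74% × $862.00 = $195.08
Pension Levy: 1% × $2,422.00 = $24.22
Retirement Security Contribution: 3.93% × $2,422.00 = $95.18
Training Fund Levy: 8% × $2,422.00 = $193.76
Total: $195.08 + $24.22 + $95.18 + $193.76 = $508.24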